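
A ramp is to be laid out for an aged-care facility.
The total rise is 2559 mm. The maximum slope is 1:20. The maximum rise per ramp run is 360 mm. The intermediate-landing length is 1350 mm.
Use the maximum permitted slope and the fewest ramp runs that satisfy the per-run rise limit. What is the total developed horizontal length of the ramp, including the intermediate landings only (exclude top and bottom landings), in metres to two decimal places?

60.63 m

2559 / 360 = 7.11, so 8 ramp runs are needed. That means 7 intermediate landings.
Ramp run (horizontal) at 1:20: 2559 × 20 = 51180 mm.
Intermediate landings: 7 × 1350 = 9450 mm.
Developed length = 51180 + 9450 = 60630 mm.
= 60.63 m.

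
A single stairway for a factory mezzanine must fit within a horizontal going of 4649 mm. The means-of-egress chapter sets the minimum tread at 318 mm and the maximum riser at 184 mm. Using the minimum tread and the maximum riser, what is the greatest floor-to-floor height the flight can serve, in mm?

4649 / 318 = 14.62, so 14 treads fit.
Risers = treads + 1 = 15.
Maximum height = 15 × 184 = 2760 mm.

2760 mm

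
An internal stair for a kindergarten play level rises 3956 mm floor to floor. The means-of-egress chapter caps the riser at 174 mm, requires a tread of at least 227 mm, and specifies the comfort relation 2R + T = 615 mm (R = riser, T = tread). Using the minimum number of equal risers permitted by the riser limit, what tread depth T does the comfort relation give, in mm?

271 mm

3956 / 174 = 22.736 → round up to 23 risers.
R = 3956 ÷ 23 = 172 mm.
T = 615 − 2·172 = 271 mm, which satisfies the 227 mm minimum.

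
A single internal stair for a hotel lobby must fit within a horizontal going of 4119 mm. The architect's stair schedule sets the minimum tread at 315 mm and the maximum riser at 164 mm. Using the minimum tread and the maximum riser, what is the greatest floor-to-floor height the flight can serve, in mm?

2296 mm

4119 / 315 = 13.08, so 13 treads fit.
Risers = treads + 1 = 14.
Maximum height = 14 × 164 = 2296 mm.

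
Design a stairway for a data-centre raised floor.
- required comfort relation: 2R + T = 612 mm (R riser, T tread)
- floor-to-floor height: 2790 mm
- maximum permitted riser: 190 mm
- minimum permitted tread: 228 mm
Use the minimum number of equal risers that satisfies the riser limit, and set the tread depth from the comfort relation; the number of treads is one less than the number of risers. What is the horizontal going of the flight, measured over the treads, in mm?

At most 190 each: 2790/190 = 14.68, giving 15 risers.
R = 2790 ÷ 15 = 186 mm.
Tread T = 612 − 2 × 186 = 240 mm (≥ 228 mm).
Going = (15 − 1) × 240 = 3360 mm.

3360 mm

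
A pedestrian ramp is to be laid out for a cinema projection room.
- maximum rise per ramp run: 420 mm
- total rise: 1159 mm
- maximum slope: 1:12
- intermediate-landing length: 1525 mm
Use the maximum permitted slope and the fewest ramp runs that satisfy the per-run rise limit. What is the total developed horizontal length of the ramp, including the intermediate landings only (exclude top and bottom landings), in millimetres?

16958 mm

⌈1159/420⌉ = 3 ramp runs. That means 2 intermediate landings.
Horizontal run for 1159 mm of rise at 1:12 is 1159 × 12 = 13908 mm.
Intermediate landings: 2 × 1525 = 3050 mm.
Total developed length = 13908 + 3050 = 16958 mm.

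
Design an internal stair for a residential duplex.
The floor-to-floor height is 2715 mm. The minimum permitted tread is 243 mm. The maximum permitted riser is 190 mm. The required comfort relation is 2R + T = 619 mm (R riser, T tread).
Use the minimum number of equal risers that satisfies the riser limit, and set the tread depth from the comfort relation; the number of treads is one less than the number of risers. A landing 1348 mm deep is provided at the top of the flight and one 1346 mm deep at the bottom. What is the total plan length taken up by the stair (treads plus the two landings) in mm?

2715 / 190 = 14.289 → round up to 15 risers.
R = 2715 ÷ 15 = 181 mm.
From 2R + T = 619: T = 619 − 362 = 257 mm.
Treads = 15 − 1 = 14; going = 14 × 257 = 3598 mm.
Add landings: 3598 + 1348 + 1346 = 6292 mm.

6292 mm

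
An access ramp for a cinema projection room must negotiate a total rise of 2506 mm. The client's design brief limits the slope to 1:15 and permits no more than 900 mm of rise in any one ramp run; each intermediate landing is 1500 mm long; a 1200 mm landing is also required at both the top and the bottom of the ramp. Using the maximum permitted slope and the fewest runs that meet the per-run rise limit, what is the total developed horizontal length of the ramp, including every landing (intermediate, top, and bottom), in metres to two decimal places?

2506 / 900 = 2.784 → round up to 3 ramp runs. That means 2 intermediate landings.
Ramp run (horizontal) at 1:15: 2506 × 15 = 37590 mm.
Intermediate landings: 2 × 1500 = 3000 mm.
Top and bottom landings: 2 × 1200 = 2400 mm.
Total = 37590 + 3000 + 2400 = 42990 mm.
= 42.99 m.

42.99 m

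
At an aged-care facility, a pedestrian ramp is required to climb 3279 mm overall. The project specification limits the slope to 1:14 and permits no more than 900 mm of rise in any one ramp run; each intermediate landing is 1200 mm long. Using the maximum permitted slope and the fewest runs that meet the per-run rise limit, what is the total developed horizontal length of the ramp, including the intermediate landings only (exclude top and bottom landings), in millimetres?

49506 mm

At most 900 each: 3279/900 = 3.64, giving 4 ramp runs. That means 3 intermediate landings.
Ramp run (horizontal) at 1:14: 3279 × 14 = 45906 mm.
Intermediate landings: 3 × 1200 = 3600 mm.
Total developed length = 45906 + 3600 = 49506 mm.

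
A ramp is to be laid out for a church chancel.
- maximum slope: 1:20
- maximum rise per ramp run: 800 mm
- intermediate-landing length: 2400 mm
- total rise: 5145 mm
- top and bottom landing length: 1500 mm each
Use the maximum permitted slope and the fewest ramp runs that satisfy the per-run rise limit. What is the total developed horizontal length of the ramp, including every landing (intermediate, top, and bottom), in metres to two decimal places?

At most 800 each: 5145/800 = 6.43, giving 7 ramp runs. That means 6 intermediate landings.
Horizontal run for 5145 mm of rise at 1:20 is 5145 × 20 = 102900 mm.
6 intermediate landings contribute 6 × 2400 = 14400 mm.
Top and bottom landings: 2 × 1500 = 3000 mm.
Total = 102900 + 14400 + 3000 = 120300 mm.
= 120.30 m.

120.30 m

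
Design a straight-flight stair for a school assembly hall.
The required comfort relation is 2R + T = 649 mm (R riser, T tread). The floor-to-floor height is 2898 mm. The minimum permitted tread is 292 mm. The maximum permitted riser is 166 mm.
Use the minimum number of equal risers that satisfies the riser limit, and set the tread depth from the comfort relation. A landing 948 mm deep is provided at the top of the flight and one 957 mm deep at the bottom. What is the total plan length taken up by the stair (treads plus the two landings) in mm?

At most 166 each: 2898/166 = 17.46, giving 18 risers.
Each riser is 2898/18 = 161 mm (≤ 166 mm).
Tread T = 649 − 2 × 161 = 327 mm (≥ 292 mm).
Treads = 18 − 1 = 17; going = 17 × 327 = 5559 mm.
Add landings: 5559 + 948 + 957 = 7464 mm.

7464 mm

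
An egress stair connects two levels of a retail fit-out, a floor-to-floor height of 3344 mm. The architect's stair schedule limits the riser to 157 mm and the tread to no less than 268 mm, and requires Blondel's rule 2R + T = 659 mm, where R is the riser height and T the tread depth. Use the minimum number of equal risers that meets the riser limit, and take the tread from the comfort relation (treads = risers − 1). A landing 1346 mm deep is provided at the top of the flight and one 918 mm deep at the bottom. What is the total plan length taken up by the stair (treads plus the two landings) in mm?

9719 mm

3344 / 157 = 21.299 → round up to 22 risers.
Each riser is 3344/22 = 152 mm (≤ 157 mm).
From 2R + T = 659: T = 659 − 304 = 355 mm.
Treads = 22 − 1 = 21; going = 21 × 355 = 7455 mm.
Enclosure = 7455 + 1346 + 918 = 9719 mm.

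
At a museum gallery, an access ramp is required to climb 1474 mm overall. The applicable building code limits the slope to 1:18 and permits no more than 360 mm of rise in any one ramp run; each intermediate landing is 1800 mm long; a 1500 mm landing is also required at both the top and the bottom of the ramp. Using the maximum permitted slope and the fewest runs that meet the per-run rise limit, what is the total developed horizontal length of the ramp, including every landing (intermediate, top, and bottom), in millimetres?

⌈1474/360⌉ = 5 ramp runs. That means 4 intermediate landings.
Horizontal run for 1474 mm of rise at 1:18 is 1474 × 18 = 26532 mm.
Intermediate landings: 4 × 1800 = 7200 mm.
Top and bottom landings: 2 × 1500 = 3000 mm.
Total = 26532 + 7200 + 3000 = 36732 mm.

36732 mm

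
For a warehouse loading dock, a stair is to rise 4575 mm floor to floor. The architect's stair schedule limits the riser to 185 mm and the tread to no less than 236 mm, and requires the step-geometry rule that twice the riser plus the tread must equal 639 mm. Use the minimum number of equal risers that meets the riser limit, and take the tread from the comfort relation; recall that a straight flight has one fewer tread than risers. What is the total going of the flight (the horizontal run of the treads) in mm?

4575 / 185 = 24.730 → round up to 25 risers.
Riser R = 4575 / 25 = 183 mm, within the 185 mm limit.
Tread T = 639 − 2 × 183 = 273 mm (≥ 236 mm).
Going = (25 − 1) × 273 = 6552 mm.

6552 mm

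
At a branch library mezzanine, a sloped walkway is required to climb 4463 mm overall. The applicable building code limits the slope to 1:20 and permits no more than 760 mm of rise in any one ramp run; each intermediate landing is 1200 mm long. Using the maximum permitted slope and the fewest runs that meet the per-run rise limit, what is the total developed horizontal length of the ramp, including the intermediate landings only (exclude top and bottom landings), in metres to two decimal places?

⌈4463/760⌉ = 6 ramp runs. That means 5 intermediate landings.
Ramp run (horizontal) at 1:20: 4463 × 20 = 89260 mm.
5 intermediate landings contribute 5 × 1200 = 6000 mm.
Developed length = 89260 + 6000 = 95260 mm.
= 95.26 m.

95.26 m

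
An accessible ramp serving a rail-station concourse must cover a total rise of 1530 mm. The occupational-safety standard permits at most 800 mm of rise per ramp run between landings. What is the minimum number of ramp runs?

2 runs

At most 800 each: 1530/800 = 1.91, giving 2 ramp runs.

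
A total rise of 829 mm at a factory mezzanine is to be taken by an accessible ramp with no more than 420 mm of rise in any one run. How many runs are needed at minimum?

2 runs

829 / 420 = 1.974 → round up to 2 ramp runs.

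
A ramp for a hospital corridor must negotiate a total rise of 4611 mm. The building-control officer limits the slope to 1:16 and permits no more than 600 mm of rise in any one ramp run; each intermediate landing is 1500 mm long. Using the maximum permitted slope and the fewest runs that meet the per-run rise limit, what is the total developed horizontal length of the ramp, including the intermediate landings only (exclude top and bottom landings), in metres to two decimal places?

84.28 m

4611 / 600 = 7.68, so 8 ramp runs are needed. That means 7 intermediate landings.
Horizontal run for 4611 mm of rise at 1:16 is 4611 × 16 = 73776 mm.
7 intermediate landings contribute 7 × 1500 = 10500 mm.
Developed length = 73776 + 10500 = 84276 mm.
= 84.28 m.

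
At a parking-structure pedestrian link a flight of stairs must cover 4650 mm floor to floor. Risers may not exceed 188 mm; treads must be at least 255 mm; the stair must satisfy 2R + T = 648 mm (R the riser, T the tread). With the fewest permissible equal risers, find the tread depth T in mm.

4650 / 188 = 24.734 → round up to 25 risers.
Riser R = 4650 / 25 = 186 mm, within the 188 mm limit.
T = 648 − 2·186 = 276 mm, which satisfies the 255 mm minimum.

276 mm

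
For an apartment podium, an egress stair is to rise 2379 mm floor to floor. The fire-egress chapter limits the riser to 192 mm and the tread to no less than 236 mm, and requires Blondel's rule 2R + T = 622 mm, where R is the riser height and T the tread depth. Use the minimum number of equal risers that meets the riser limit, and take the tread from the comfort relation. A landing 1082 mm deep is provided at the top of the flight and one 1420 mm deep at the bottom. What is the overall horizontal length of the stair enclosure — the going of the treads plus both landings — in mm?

5574 mm

⌈2379/192⌉ = 13 risers.
Each riser is 2379/13 = 183 mm (≤ 192 mm).
From 2R + T = 622: T = 622 − 366 = 256 mm.
Treads = 13 − 1 = 12; going = 12 × 256 = 3072 mm.
Add landings: 3072 + 1082 + 1420 = 5574 mm.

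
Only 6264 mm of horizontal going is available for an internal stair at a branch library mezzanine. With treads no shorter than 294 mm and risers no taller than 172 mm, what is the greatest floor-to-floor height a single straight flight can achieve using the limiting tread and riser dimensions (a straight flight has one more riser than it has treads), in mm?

3784 mm

6264 / 294 = 21.31, so 21 treads fit.
Risers = treads + 1 = 22.
Maximum height = 22 × 172 = 3784 mm.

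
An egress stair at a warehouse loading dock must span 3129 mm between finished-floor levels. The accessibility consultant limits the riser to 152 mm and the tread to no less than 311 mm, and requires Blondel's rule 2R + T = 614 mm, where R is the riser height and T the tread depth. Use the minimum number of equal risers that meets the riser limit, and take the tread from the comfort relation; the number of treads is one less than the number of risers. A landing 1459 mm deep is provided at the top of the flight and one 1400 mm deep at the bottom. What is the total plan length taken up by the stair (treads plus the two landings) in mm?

3129 / 152 = 20.586 → round up to 21 risers.
Riser R = 3129 / 21 = 149 mm, within the 152 mm limit.
T = 614 − 2·149 = 316 mm, which satisfies the 311 mm minimum.
Going = (21 − 1) × 316 = 6320 mm.
Add landings: 6320 + 1459 + 1400 = 9179 mm.

9179 mm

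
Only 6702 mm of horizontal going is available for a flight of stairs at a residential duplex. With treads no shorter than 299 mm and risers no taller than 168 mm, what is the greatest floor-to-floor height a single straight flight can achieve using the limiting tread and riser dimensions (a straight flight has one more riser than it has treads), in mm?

Treads that fit: ⌊6702 / 299⌋ = 22.
Risers = treads + 1 = 23.
Maximum height = 23 × 168 = 3864 mm.

3864 mm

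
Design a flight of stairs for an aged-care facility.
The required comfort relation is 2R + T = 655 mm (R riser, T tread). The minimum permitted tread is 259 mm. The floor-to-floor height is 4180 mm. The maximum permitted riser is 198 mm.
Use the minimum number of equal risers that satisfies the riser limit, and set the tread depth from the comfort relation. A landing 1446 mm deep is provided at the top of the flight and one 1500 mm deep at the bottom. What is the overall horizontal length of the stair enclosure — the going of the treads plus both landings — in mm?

8721 mm

At most 198 each: 4180/198 = 21.11, giving 22 risers.
Each riser is 4180/22 = 190 mm (≤ 198 mm).
T = 655 − 2·190 = 275 mm, which satisfies the 259 mm minimum.
Going = (22 − 1) × 275 = 5775 mm.
Enclosure = 5775 + 1446 + 1500 = 8721 mm.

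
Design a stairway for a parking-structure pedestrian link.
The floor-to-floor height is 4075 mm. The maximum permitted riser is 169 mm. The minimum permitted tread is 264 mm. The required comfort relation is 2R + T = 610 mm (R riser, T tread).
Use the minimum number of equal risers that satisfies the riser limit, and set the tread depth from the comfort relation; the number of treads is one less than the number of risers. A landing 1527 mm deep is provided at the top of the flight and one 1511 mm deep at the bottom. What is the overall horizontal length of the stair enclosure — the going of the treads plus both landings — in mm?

9854 mm

At most 169 each: 4075/169 = 24.11, giving 25 risers.
Each riser is 4075/25 = 163 mm (≤ 169 mm).
From 2R + T = 610: T = 610 − 326 = 284 mm.
Going = (25 − 1) × 284 = 6816 mm.
Add landings: 6816 + 1527 + 1511 = 9854 mm.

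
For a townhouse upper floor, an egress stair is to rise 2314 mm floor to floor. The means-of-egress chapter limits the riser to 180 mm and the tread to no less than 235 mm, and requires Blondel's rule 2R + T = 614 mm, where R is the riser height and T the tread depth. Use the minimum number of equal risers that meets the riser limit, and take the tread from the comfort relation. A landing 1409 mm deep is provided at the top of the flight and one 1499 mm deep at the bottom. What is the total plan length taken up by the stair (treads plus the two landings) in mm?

6004 mm

2314 / 180 = 12.86, so 13 risers are needed.
Each riser is 2314/13 = 178 mm (≤ 180 mm).
Tread T = 614 − 2 × 178 = 258 mm (≥ 235 mm).
Treads = 13 − 1 = 12; going = 12 × 258 = 3096 mm.
Add landings: 3096 + 1409 + 1499 = 6004 mm.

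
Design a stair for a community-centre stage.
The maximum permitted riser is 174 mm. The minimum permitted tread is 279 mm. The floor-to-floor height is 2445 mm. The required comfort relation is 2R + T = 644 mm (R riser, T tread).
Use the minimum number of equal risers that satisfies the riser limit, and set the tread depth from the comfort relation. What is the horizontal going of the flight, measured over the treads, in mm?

4452 mm

⌈2445/174⌉ = 15 risers.
Each riser is 2445/15 = 163 mm (≤ 174 mm).
Tread T = 644 − 2 × 163 = 318 mm (≥ 279 mm).
Going = (15 − 1) × 318 = 4452 mm.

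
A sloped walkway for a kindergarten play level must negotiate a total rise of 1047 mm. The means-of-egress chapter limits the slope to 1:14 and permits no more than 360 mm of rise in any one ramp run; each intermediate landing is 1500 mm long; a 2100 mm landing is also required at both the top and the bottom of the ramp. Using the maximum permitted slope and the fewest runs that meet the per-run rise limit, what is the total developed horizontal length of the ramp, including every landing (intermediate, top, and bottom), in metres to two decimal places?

21.86 m

At most 360 each: 1047/360 = 2.91, giving 3 ramp runs. That means 2 intermediate landings.
Ramp run (horizontal) at 1:14: 1047 × 14 = 14658 mm.
Intermediate landings: 2 × 1500 = 3000 mm.
Top and bottom landings: 2 × 2100 = 4200 mm.
Total = 14658 + 3000 + 4200 = 21858 mm.
= 21.86 m.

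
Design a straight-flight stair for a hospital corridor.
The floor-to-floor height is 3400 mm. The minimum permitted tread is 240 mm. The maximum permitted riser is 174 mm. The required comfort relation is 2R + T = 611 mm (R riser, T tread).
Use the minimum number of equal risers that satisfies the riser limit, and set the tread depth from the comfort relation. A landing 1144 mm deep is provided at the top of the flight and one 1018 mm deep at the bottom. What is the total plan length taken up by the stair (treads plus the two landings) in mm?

3400 / 174 = 19.54, so 20 risers are needed.
Riser R = 3400 / 20 = 170 mm, within the 174 mm limit.
T = 611 − 2·170 = 271 mm, which satisfies the 240 mm minimum.
Going = (20 − 1) × 271 = 5149 mm.
Add landings: 5149 + 1144 + 1018 = 7311 mm.

7311 mm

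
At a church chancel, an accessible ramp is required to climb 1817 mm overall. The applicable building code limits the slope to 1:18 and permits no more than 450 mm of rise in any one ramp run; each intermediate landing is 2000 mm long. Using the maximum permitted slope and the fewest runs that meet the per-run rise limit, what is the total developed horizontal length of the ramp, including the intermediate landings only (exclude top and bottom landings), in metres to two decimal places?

1817 / 450 = 4.04, so 5 ramp runs are needed. That means 4 intermediate landings.
Horizontal run for 1817 mm of rise at 1:18 is 1817 × 18 = 32706 mm.
Intermediate landings: 4 × 2000 = 8000 mm.
Developed length = 32706 + 8000 = 40706 mm.
= 40.71 m.

40.71 m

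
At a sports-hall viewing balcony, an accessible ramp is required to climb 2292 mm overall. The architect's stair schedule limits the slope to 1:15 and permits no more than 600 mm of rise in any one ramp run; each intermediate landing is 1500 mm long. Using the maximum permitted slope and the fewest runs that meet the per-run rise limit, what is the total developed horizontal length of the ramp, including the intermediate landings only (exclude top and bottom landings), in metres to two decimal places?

38.88 m

2292 / 600 = 3.82, so 4 ramp runs are needed. That means 3 intermediate landings.
Ramp run (horizontal) at 1:15: 2292 × 15 = 34380 mm.
Intermediate landings: 3 × 1500 = 4500 mm.
Total developed length = 34380 + 4500 = 38880 mm.
= 38.88 m.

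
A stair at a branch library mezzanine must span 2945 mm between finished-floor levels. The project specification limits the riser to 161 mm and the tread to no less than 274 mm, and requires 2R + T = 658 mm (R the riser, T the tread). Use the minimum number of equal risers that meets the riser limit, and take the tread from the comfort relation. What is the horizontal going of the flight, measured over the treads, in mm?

2945 / 161 = 18.29, so 19 risers are needed.
R = 2945 ÷ 19 = 155 mm.
Tread T = 658 − 2 × 155 = 348 mm (≥ 274 mm).
Going = (19 − 1) × 348 = 6264 mm.

6264 mm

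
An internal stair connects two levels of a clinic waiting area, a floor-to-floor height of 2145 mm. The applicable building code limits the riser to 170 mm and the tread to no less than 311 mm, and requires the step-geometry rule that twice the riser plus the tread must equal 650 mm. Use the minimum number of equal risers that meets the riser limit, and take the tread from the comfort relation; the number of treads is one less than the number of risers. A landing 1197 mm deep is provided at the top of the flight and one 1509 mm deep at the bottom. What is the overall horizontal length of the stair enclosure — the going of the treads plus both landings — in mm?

6546 mm

⌈2145/170⌉ = 13 risers.
Each riser is 2145/13 = 165 mm (≤ 170 mm).
From 2R + T = 650: T = 650 − 330 = 320 mm.
13 risers give 12 treads; going = 12 × 320 = 3840 mm.
Enclosure = 3840 + 1197 + 1509 = 6546 mm.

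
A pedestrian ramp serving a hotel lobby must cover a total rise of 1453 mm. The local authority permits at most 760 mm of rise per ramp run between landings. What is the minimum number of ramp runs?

2 runs

⌈1453/760⌉ = 2 ramp runs.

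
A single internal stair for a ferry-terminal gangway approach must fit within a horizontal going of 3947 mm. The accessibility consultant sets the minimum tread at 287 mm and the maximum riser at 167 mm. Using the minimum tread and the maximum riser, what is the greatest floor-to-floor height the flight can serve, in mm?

Treads that fit: ⌊3947 / 287⌋ = 13.
Risers = treads + 1 = 14.
Maximum height = 14 × 167 = 2338 mm.

2338 mm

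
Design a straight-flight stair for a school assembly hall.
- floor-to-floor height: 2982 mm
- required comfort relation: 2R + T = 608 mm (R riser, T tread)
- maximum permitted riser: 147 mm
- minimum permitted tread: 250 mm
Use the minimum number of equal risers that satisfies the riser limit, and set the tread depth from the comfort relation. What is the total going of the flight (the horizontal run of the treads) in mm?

2982 / 147 = 20.29, so 21 risers are needed.
Each riser is 2982/21 = 142 mm (≤ 147 mm).
Tread T = 608 − 2 × 142 = 324 mm (≥ 250 mm).
21 risers give 20 treads; going = 20 × 324 = 6480 mm.

6480 mm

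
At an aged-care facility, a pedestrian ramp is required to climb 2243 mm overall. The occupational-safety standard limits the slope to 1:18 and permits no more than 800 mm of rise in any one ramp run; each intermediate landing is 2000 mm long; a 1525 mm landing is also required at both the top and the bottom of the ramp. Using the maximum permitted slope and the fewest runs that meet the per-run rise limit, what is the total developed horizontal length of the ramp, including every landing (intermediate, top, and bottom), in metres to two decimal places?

47.42 m

2243 / 800 = 2.80, so 3 ramp runs are needed. That means 2 intermediate landings.
Ramp run (horizontal) at 1:18: 2243 × 18 = 40374 mm.
2 intermediate landings contribute 2 × 2000 = 4000 mm.
Top and bottom landings: 2 × 1525 = 3050 mm.
Total = 40374 + 4000 + 3050 = 47424 mm.
= 47.42 m.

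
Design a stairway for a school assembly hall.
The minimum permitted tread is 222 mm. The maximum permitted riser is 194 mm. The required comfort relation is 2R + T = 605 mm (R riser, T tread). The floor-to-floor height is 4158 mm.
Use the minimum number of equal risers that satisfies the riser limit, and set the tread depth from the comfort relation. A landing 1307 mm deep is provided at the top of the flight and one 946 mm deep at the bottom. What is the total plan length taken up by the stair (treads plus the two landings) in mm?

4158 / 194 = 21.433 → round up to 22 risers.
R = 4158 ÷ 22 = 189 mm.
T = 605 − 2·189 = 227 mm, which satisfies the 222 mm minimum.
Going = (22 − 1) × 227 = 4767 mm.
Enclosure = 4767 + 1307 + 946 = 7020 mm.

7020 mm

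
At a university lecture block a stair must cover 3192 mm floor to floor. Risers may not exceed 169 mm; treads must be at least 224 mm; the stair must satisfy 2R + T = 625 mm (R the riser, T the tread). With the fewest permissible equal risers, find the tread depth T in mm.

289 mm

⌈3192/169⌉ = 19 risers.
Each riser is 3192/19 = 168 mm (≤ 169 mm).
Tread T = 625 − 2 × 168 = 289 mm (≥ 224 mm).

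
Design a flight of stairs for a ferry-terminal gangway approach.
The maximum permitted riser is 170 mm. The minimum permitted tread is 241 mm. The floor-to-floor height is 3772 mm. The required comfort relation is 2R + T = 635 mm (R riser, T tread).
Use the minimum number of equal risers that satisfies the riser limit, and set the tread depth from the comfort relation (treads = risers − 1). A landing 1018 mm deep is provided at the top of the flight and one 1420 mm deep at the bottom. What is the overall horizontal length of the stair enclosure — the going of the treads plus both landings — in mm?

At most 170 each: 3772/170 = 22.19, giving 23 risers.
R = 3772 ÷ 23 = 164 mm.
Tread T = 635 − 2 × 164 = 307 mm (≥ 241 mm).
Going = (23 − 1) × 307 = 6754 mm.
Add landings: 6754 + 1018 + 1420 = 9192 mm.

9192 mm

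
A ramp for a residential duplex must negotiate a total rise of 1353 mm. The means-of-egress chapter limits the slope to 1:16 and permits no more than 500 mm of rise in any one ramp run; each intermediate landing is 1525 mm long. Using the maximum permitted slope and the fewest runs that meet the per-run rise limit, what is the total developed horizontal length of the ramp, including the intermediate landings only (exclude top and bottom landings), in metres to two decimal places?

24.70 m

⌈1353/500⌉ = 3 ramp runs. That means 2 intermediate landings.
Ramp run (horizontal) at 1:16: 1353 × 16 = 21648 mm.
2 intermediate landings contribute 2 × 1525 = 3050 mm.
Developed length = 21648 + 3050 = 24698 mm.
= 24.70 m.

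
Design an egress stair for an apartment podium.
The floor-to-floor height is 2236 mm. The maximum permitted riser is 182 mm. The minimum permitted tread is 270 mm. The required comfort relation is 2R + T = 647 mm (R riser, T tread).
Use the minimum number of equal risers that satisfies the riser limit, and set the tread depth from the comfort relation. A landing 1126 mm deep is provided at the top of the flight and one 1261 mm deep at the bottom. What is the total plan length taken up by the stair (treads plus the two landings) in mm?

At most 182 each: 2236/182 = 12.29, giving 13 risers.
Each riser is 2236/13 = 172 mm (≤ 182 mm).
From 2R + T = 647: T = 647 − 344 = 303 mm.
Going = (13 − 1) × 303 = 3636 mm.
Add landings: 3636 + 1126 + 1261 = 6023 mm.

6023 mm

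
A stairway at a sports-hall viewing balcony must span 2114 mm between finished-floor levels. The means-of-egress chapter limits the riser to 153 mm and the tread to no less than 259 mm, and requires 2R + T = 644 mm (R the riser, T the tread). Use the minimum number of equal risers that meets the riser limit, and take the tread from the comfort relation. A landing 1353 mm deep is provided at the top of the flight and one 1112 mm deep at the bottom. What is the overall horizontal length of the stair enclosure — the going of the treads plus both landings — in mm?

2114 / 153 = 13.817 → round up to 14 risers.
Riser R = 2114 / 14 = 151 mm, within the 153 mm limit.
T = 644 − 2·151 = 342 mm, which satisfies the 259 mm minimum.
14 risers give 13 treads; going = 13 × 342 = 4446 mm.
Enclosure = 4446 + 1353 + 1112 = 6911 mm.

6911 mm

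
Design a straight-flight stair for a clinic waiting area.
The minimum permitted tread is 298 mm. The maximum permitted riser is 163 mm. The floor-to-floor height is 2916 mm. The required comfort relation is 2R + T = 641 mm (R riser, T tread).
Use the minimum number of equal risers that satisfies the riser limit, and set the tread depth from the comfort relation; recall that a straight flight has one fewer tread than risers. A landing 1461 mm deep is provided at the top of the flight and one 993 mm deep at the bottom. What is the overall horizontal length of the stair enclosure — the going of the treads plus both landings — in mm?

2916 / 163 = 17.89, so 18 risers are needed.
Each riser is 2916/18 = 162 mm (≤ 163 mm).
From 2R + T = 641: T = 641 − 324 = 317 mm.
Treads = 18 − 1 = 17; going = 17 × 317 = 5389 mm.
Add landings: 5389 + 1461 + 993 = 7843 mm.

7843 mm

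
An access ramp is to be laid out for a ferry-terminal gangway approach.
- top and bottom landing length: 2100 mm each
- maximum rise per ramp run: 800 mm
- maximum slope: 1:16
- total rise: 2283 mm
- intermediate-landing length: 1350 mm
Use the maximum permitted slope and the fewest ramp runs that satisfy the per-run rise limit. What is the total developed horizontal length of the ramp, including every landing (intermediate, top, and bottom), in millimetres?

2283 / 800 = 2.85, so 3 ramp runs are needed. That means 2 intermediate landings.
Ramp run (horizontal) at 1:16: 2283 × 16 = 36528 mm.
Intermediate landings: 2 × 1350 = 2700 mm.
Top and bottom landings: 2 × 2100 = 4200 mm.
Total = 36528 + 2700 + 4200 = 43428 mm.

43428 mm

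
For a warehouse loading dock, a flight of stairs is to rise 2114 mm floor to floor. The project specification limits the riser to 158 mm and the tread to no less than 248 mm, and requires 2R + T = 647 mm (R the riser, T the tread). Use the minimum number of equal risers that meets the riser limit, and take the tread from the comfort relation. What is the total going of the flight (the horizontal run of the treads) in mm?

4485 mm

⌈2114/158⌉ = 14 risers.
Each riser is 2114/14 = 151 mm (≤ 158 mm).
Tread T = 647 − 2 × 151 = 345 mm (≥ 248 mm).
Treads = 14 − 1 = 13; going = 13 × 345 = 4485 mm.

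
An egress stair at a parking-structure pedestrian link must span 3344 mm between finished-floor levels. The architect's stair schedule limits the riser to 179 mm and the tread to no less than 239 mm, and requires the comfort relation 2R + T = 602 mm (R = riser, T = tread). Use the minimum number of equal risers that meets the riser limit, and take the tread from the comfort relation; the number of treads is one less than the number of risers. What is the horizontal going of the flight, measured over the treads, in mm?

⌈3344/179⌉ = 19 risers.
Each riser is 3344/19 = 176 mm (≤ 179 mm).
T = 602 − 2·176 = 250 mm, which satisfies the 239 mm minimum.
Treads = 19 − 1 = 18; going = 18 × 250 = 4500 mm.

4500 mm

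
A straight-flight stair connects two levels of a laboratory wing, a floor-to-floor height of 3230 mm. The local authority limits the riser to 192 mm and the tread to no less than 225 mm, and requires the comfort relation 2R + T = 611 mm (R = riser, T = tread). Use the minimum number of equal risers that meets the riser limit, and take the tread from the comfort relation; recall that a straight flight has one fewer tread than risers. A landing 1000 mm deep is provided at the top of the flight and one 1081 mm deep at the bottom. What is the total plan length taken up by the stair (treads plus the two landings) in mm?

5777 mm

3230 / 192 = 16.823 → round up to 17 risers.
Each riser is 3230/17 = 190 mm (≤ 192 mm).
T = 611 − 2·190 = 231 mm, which satisfies the 225 mm minimum.
17 risers give 16 treads; going = 16 × 231 = 3696 mm.
Enclosure = 3696 + 1000 + 1081 = 5777 mm.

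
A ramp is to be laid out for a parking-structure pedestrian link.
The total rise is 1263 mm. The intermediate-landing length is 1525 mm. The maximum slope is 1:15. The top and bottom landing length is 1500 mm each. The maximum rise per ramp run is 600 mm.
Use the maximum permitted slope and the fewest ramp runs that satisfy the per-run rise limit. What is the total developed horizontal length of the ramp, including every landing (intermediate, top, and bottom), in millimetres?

24995 mm

1263 / 600 = 2.10, so 3 ramp runs are needed. That means 2 intermediate landings.
Ramp run (horizontal) at 1:15: 1263 × 15 = 18945 mm.
Intermediate landings: 2 × 1525 = 3050 mm.
Top and bottom landings: 2 × 1500 = 3000 mm.
Total = 18945 + 3050 + 3000 = 24995 mm.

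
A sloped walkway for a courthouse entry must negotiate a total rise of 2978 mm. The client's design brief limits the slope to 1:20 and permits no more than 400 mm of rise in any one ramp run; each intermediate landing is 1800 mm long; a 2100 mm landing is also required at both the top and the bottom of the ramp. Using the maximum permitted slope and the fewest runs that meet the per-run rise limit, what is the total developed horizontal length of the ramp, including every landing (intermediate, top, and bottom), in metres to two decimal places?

76.36 m

2978 / 400 = 7.445 → round up to 8 ramp runs. That means 7 intermediate landings.
Horizontal run for 2978 mm of rise at 1:20 is 2978 × 20 = 59560 mm.
7 intermediate landings contribute 7 × 1800 = 12600 mm.
Top and bottom landings: 2 × 2100 = 4200 mm.
Total = 59560 + 12600 + 4200 = 76360 mm.
= 76.36 m.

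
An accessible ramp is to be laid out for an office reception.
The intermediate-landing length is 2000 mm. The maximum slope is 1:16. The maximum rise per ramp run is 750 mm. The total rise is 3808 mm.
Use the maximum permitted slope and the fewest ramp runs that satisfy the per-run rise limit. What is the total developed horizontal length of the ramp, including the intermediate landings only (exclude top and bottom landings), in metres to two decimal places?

⌈3808/750⌉ = 6 ramp runs. That means 5 intermediate landings.
Ramp run (horizontal) at 1:16: 3808 × 16 = 60928 mm.
Intermediate landings: 5 × 2000 = 10000 mm.
Total developed length = 60928 + 10000 = 70928 mm.
= 70.93 m.

70.93 m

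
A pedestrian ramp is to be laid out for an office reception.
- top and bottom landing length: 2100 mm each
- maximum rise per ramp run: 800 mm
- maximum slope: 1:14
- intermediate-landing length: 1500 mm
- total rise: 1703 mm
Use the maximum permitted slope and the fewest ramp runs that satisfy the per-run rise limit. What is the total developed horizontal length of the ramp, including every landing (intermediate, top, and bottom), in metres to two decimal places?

1703 / 800 = 2.13, so 3 ramp runs are needed. That means 2 intermediate landings.
Horizontal run for 1703 mm of rise at 1:14 is 1703 × 14 = 23842 mm.
Intermediate landings: 2 × 1500 = 3000 mm.
Top and bottom landings: 2 × 2100 = 4200 mm.
Total = 23842 + 3000 + 4200 = 31042 mm.
= 31.04 m.

31.04 m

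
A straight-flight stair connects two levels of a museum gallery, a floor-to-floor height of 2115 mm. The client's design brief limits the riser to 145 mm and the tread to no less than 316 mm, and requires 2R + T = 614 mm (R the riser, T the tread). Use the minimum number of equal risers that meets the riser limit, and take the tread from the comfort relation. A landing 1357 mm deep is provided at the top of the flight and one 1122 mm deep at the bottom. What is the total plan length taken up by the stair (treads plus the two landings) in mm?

7127 mm

⌈2115/145⌉ = 15 risers.
Riser R = 2115 / 15 = 141 mm, within the 145 mm limit.
T = 614 − 2·141 = 332 mm, which satisfies the 316 mm minimum.
15 risers give 14 treads; going = 14 × 332 = 4648 mm.
Add landings: 4648 + 1357 + 1122 = 7127 mm.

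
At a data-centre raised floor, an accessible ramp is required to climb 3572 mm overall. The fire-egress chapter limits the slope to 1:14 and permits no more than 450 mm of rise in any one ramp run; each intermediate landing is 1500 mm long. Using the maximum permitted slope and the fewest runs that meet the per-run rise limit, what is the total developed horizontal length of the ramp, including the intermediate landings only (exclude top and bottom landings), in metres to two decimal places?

3572 / 450 = 7.938 → round up to 8 ramp runs. That means 7 intermediate landings.
Horizontal run for 3572 mm of rise at 1:14 is 3572 × 14 = 50008 mm.
7 intermediate landings contribute 7 × 1500 = 10500 mm.
Developed length = 50008 + 10500 = 60508 mm.
= 60.51 m.

60.51 m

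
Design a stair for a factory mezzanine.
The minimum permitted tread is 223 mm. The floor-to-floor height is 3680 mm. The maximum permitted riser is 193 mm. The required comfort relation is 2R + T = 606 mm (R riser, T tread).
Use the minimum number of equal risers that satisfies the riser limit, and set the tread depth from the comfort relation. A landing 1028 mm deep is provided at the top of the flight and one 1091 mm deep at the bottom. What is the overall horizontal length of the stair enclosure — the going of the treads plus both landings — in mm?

At most 193 each: 3680/193 = 19.07, giving 20 risers.
Riser R = 3680 / 20 = 184 mm, within the 193 mm limit.
From 2R + T = 606: T = 606 − 368 = 238 mm.
20 risers give 19 treads; going = 19 × 238 = 4522 mm.
Enclosure = 4522 + 1028 + 1091 = 6641 mm.

6641 mm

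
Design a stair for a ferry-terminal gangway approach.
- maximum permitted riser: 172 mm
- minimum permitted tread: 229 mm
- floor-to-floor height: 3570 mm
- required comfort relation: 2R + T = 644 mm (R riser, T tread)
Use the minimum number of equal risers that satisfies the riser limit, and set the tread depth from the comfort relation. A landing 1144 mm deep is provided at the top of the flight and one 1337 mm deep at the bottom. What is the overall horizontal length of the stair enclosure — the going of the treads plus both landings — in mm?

8561 mm

⌈3570/172⌉ = 21 risers.
R = 3570 ÷ 21 = 170 mm.
Tread T = 644 − 2 × 170 = 304 mm (≥ 229 mm).
Going = (21 − 1) × 304 = 6080 mm.
Add landings: 6080 + 1144 + 1337 = 8561 mm.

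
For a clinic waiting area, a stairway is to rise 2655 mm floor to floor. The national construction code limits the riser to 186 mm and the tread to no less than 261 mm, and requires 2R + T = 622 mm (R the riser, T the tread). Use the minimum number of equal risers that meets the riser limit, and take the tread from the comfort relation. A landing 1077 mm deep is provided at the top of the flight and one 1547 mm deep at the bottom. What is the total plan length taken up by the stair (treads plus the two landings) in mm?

6376 mm

At most 186 each: 2655/186 = 14.27, giving 15 risers.
Each riser is 2655/15 = 177 mm (≤ 186 mm).
Tread T = 622 − 2 × 177 = 268 mm (≥ 261 mm).
Going = (15 − 1) × 268 = 3752 mm.
Enclosure = 3752 + 1077 + 1547 = 6376 mm.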